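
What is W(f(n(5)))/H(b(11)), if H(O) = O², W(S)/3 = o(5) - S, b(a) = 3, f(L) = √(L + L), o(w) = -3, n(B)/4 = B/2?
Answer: -1 - 2*√5/3 ≈ -2.4907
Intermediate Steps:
n(B) = 2*B (n(B) = 4*(B/2) = 2*B)
f(L) = √2*√L (f(L) = √(2*L) = √2*√L)
W(S) = -9 - 3*S (W(S) = 3*(-3 - S) = -9 - 3*S)
W(f(n(5)))/H(b(11)) = (-9 - 3*√2*√(2*5))/(3²) = (-9 - 3*√2*√10)/9 = (-9 - 6*√5)*(⅑) = -1 - 2*√5/3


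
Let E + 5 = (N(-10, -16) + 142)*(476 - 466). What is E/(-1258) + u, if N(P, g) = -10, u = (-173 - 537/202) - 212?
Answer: -24693959/63529 ≈ -388.70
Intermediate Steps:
u = -78307/202 (u = (-173 - 537*1/202) - 212 = (-173 - 537/202) - 212 = -35483/202 - 212 = -78307/202 ≈ -387.66)
E = 1315 (E = -5 + (-10 + 142)*(476 - 466) = -5 + 132*10 = -5 + 1320 = 1315)
E/(-1258) + u = 1315/(-1258) - 78307/202 = 1315*(-1/1258) - 78307/202 = -1315/1258 - 78307/202 = -24693959/63529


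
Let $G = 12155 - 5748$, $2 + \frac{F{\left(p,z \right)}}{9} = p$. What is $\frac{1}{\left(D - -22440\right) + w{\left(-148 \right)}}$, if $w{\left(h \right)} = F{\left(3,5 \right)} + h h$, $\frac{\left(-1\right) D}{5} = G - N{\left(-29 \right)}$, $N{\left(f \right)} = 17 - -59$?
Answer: $\frac{1}{12698} \approx 7.8753 \cdot 10^{-5}$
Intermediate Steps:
$F{\left(p,z \right)} = -18 + 9 p$
$N{\left(f \right)} = 76$ ($N{\left(f \right)} = 17 + 59 = 76$)
$G = 6407$ ($G = 12155 - 5748 = 6407$)
$D = -31655$ ($D = - 5 \left(6407 - 76\right) = \left(-5\right) 6331 = -31655$)
$w{\left(h \right)} = 9 + h^{2}$ ($w{\left(h \right)} = \left(-18 + 9 \cdot 3\right) + h h = \left(-18 + 27\right) + h^{2} = 9 + h^{2}$)
$\frac{1}{\left(D - -22440\right) + w{\left(-148 \right)}} = \frac{1}{\left(-31655 - -22440\right) + \left(9 + \left(-148\right)^{2}\right)} = \frac{1}{\left(-31655 + 22440\right) + \left(9 + 21904\right)} = \frac{1}{-9215 + 21913} = \frac{1}{12698}$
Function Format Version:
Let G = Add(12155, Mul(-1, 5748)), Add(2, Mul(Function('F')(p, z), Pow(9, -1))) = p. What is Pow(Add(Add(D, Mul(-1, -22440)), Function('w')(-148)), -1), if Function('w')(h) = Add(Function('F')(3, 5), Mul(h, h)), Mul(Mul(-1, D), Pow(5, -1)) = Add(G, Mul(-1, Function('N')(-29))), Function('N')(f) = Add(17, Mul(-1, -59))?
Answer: Rational(1, 12698) ≈ 7.8753e-5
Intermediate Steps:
Function('F')(p, z) = Add(-18, Mul(9, p))
Function('N')(f) = 76 (Function('N')(f) = Add(17, 59) = 76)
G = 6407 (G = Add(12155, -5748) = 6407)
D = -31655 (D = Mul(-5, Add(6407, Mul(-1, 76))) = Mul(-5, Add(6407, -76)) = Mul(-5, 6331) = -31655)
Function('w')(h) = Add(9, Pow(h, 2)) (Function('w')(h) = Add(Add(-18, Mul(9, 3)), Mul(h, h)) = Add(Add(-18, 27), Pow(h, 2)) = Add(9, Pow(h, 2)))
Pow(Add(Add(D, Mul(-1, -22440)), Function('w')(-148)), -1) = Pow(Add(Add(-31655, Mul(-1, -22440)), Add(9, Pow(-148, 2))), -1) = Pow(Add(Add(-31655, 22440), Add(9, 21904)), -1) = Pow(Add(-9215, 21913), -1) = Pow(12698, -1) = Rational(1, 12698)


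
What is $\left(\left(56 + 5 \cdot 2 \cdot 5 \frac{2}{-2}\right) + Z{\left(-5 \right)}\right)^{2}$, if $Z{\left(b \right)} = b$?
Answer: $1$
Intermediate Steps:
$\left(\left(56 + 5 \cdot 2 \cdot 5 \frac{2}{-2}\right) + Z{\left(-5 \right)}\right)^{2} = \left(\left(56 + 5 \cdot 2 \cdot 5 \frac{2}{-2}\right) - 5\right)^{2} = \left(\left(56 + 10 \cdot 5 \cdot 2 \left(- \frac{1}{2}\right)\right) - 5\right)^{2} = \left(\left(56 + 50 \left(-1\right)\right) - 5\right)^{2} = \left(\left(56 - 50\right) - 5\right)^{2} = \left(6 - 5\right)^{2} = 1^{2} = 1$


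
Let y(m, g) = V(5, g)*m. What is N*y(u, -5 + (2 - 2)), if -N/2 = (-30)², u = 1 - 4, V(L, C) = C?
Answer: -27000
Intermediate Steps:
u = -3
N = -1800 (N = -2*(-30)² = -2*900 = -1800)
y(m, g) = g*m
N*y(u, -5 + (2 - 2)) = -1800*(-5 + (2 - 2))*(-3) = -1800*(-5 + 0)*(-3) = -(-9000)*(-3) = -1800*15 = -27000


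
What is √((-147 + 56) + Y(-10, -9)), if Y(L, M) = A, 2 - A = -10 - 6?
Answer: I*√73 ≈ 8.544*I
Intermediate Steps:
A = 18 (A = 2 - (-10 - 6) = 2 - 1*(-16) = 2 + 16 = 18)
Y(L, M) = 18
√((-147 + 56) + Y(-10, -9)) = √((-147 + 56) + 18) = √(-91 + 18) = √(-73) = I*√73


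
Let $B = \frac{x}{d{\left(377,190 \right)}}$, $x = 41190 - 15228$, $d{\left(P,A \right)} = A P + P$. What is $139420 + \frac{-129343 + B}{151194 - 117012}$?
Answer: $\frac{343151165685641}{2461343274} \approx 1.3942 \cdot 10^{5}$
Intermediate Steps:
$d{\left(P,A \right)} = P + A P$
$x = 25962$ ($x = 41190 - 15228 = 25962$)
$B = \frac{25962}{72007}$ ($B = \frac{25962}{377 \left(1 + 190\right)} = \frac{25962}{377 \cdot 191} = \frac{25962}{72007} \approx 0.36055$)
$139420 + \frac{-129343 + B}{151194 - 117012} = 139420 + \frac{-129343 + \frac{25962}{72007}}{151194 - 117012} = 139420 - \frac{9313575439}{72007 \left(151194 - 117012\right)} = 139420 - \frac{9313575439}{72007 \cdot 34182} = 139420 - \frac{9313575439}{2461343274} = \frac{343151165685641}{2461343274}$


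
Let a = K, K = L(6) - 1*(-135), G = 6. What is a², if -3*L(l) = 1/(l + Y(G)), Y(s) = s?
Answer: 23609881/1296 ≈ 18218.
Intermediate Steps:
L(l) = -1/(3*(6 + l)) (L(l) = -1/(3*(l + 6)) = -1/(3*(6 + l)))
K = 4859/36 (K = -1/(18 + 3*6) - 1*(-135) = -1/(18 + 18) + 135 = -1/36 + 135 = 4859/36 ≈ 134.97)
a = 4859/36 ≈ 134.97
a² = (4859/36)² = 23609881/1296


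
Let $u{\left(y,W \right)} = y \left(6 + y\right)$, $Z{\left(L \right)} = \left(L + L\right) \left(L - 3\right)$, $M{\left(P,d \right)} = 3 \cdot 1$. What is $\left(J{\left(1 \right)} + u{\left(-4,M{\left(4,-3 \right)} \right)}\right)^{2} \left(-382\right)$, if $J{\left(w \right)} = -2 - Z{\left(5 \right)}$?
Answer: $-343800$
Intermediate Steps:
$M{\left(P,d \right)} = 3$
$Z{\left(L \right)} = 2 L \left(-3 + L\right)$
$J{\left(w \right)} = -22$ ($J{\left(w \right)} = -2 - 2 \cdot 5 \left(-3 + 5\right) = -2 - 2 \cdot 5 \cdot 2 = -2 - 20 = -22$)
$\left(J{\left(1 \right)} + u{\left(-4,M{\left(4,-3 \right)} \right)}\right)^{2} \left(-382\right) = \left(-22 - 4 \left(6 - 4\right)\right)^{2} \left(-382\right) = \left(-22 - 8\right)^{2} \left(-382\right) = \left(-30\right)^{2} \left(-382\right) = 900 \left(-382\right) = -343800$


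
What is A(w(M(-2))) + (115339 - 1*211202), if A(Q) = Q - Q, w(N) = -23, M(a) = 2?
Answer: -95863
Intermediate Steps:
A(Q) = 0
A(w(M(-2))) + (115339 - 1*211202) = 0 + (115339 - 1*211202) = 0 + (115339 - 211202) = 0 - 95863 = -95863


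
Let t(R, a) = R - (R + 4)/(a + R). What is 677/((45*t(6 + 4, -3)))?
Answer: 677/360 ≈ 1.8806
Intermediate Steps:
t(R, a) = R - (4 + R)/(R + a)
677/((45*t(6 + 4, -3))) = 677/((45*((-4 + (6 + 4)² - (6 + 4) + (6 + 4)*(-3))/((6 + 4) - 3)))) = 677/((45*((-4 + 10² - 1*10 + 10*(-3))/(10 - 3)))) = 677/((45*((-4 + 100 - 10 - 30)/7))) = 677/((45*((⅐)*56))) = 677/((45*8)) = 677/360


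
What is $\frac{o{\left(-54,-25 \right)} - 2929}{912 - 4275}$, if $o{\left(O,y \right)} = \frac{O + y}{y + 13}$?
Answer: $\frac{35069}{40356} \approx 0.86899$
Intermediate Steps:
$o{\left(O,y \right)} = \frac{O + y}{13 + y}$
$\frac{o{\left(-54,-25 \right)} - 2929}{912 - 4275} = \frac{\frac{-54 - 25}{13 - 25} - 2929}{912 - 4275} = \frac{\frac{1}{-12} \left(-79\right) - 2929}{-3363} = \left(\left(- \frac{1}{12}\right) \left(-79\right) - 2929\right) \left(- \frac{1}{3363}\right) = \left(\frac{79}{12} - 2929\right) \left(- \frac{1}{3363}\right) = \left(- \frac{35069}{12}\right) \left(- \frac{1}{3363}\right) = \frac{35069}{40356}$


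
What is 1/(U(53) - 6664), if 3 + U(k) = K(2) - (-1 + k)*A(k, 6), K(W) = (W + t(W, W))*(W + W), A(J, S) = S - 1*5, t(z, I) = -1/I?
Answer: -1/6713 ≈ -0.00014896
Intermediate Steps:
A(J, S) = -5 + S (A(J, S) = S - 5 = -5 + S)
K(W) = 2*W*(W - 1/W) (K(W) = (W - 1/W)*(W + W) = (W - 1/W)*(2*W) = 2*W*(W - 1/W))
U(k) = 4 - k (U(k) = -3 + ((-2 + 2*2**2) - (-1 + k)*(-5 + 6)) = -3 + ((-2 + 2*4) - (-1 + k)) = -3 + ((-2 + 8) - (-1 + k)) = -3 + (6 + (1 - k)) = -3 + (7 - k) = 4 - k)
1/(U(53) - 6664) = 1/((4 - 1*53) - 6664) = 1/((4 - 53) - 6664) = 1/(-49 - 6664) = 1/(-6713) = -1/6713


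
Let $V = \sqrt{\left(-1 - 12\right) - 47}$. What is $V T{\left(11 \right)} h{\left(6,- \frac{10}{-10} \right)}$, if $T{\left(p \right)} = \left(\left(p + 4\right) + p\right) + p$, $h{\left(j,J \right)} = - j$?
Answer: $- 444 i \sqrt{15} \approx - 1719.6 i$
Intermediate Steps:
$T{\left(p \right)} = 4 + 3 p$ ($T{\left(p \right)} = \left(\left(4 + p\right) + p\right) + p = \left(4 + 2 p\right) + p = 4 + 3 p$)
$V = 2 i \sqrt{15}$ ($V = \sqrt{-13 - 47} = \sqrt{-60} = 2 i \sqrt{15} \approx 7.746 i$)
$V T{\left(11 \right)} h{\left(6,- \frac{10}{-10} \right)} = 2 i \sqrt{15} \left(4 + 3 \cdot 11\right) \left(\left(-1\right) 6\right) = 2 i \sqrt{15} \left(4 + 33\right) \left(-6\right) = 2 i \sqrt{15} \cdot 37 \left(-6\right) = 74 i \sqrt{15} \left(-6\right) = - 444 i \sqrt{15}$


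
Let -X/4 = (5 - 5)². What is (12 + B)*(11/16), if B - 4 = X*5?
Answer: 11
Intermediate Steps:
X = 0 (X = -4*(5 - 5)² = -4*0² = -4*0 = 0)
B = 4 (B = 4 + 0*5 = 4 + 0 = 4)
(12 + B)*(11/16) = (12 + 4)*(11/16) = 16*(11*(1/16)) = 16*(11/16) = 11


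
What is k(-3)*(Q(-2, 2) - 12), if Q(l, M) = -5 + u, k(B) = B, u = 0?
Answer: 51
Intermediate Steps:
Q(l, M) = -5 (Q(l, M) = -5 + 0 = -5)
k(-3)*(Q(-2, 2) - 12) = -3*(-5 - 12) = -3*(-17) = 51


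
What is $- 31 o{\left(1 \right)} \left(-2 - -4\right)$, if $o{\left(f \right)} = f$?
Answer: $-62$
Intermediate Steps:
$- 31 o{\left(1 \right)} \left(-2 - -4\right) = \left(-31\right) 1 \left(-2 - -4\right) = - 31 \left(-2 + 4\right) = \left(-31\right) 2 = -62$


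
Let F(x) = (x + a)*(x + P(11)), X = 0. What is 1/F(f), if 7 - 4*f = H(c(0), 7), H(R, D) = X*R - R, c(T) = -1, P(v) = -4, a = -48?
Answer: 4/465 ≈ 0.0086021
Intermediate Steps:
H(R, D) = -R (H(R, D) = 0*R - R = 0 - R = -R)
f = 3/2 (f = 7/4 - (-1)*(-1)/4 = 7/4 - 1/4*1 = 7/4 - 1/4 = 3/2 ≈ 1.5000)
F(x) = (-48 + x)*(-4 + x) (F(x) = (x - 48)*(x - 4) = (-48 + x)*(-4 + x))
1/F(f) = 1/(192 + (3/2)**2 - 52*3/2) = 1/(192 + 9/4 - 78) = 1/(465/4) = 4/465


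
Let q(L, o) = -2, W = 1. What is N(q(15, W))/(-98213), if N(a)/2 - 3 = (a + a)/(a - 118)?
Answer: -91/1473195 ≈ -6.1771e-5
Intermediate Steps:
N(a) = 6 + 4*a/(-118 + a) (N(a) = 6 + 2*((a + a)/(a - 118)) = 6 + 2*((2*a)/(-118 + a)) = 6 + 2*(2*a/(-118 + a)) = 6 + 4*a/(-118 + a))
N(q(15, W))/(-98213) = (2*(-354 + 5*(-2))/(-118 - 2))/(-98213) = (2*(-354 - 10)/(-120))*(-1/98213) = (2*(-1/120)*(-364))*(-1/98213) = (91/15)*(-1/98213) = -91/1473195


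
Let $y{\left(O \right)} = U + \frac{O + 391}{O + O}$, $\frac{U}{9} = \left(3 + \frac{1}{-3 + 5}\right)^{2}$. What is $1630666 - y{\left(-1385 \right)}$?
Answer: $\frac{9033276867}{5540} \approx 1.6306 \cdot 10^{6}$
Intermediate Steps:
$U = \frac{441}{4}$ ($U = 9 \left(3 + \frac{1}{-3 + 5}\right)^{2} = 9 \left(3 + \frac{1}{2}\right)^{2} = 9 \left(\frac{7}{2}\right)^{2} = 9 \cdot \frac{49}{4} = \frac{441}{4} \approx 110.25$)
$y{\left(O \right)} = \frac{441}{4} + \frac{391 + O}{2 O}$ ($y{\left(O \right)} = \frac{441}{4} + \frac{O + 391}{O + O} = \frac{441}{4} + \frac{391 + O}{2 O}$)
$1630666 - y{\left(-1385 \right)} = 1630666 - \frac{782 + 443 \left(-1385\right)}{4 \left(-1385\right)} = 1630666 - \frac{1}{4} \left(- \frac{1}{1385}\right) \left(782 - 613555\right) = 1630666 - \frac{1}{4} \left(- \frac{1}{1385}\right) \left(-612773\right) = 1630666 - \frac{612773}{5540} = \frac{9033276867}{5540}$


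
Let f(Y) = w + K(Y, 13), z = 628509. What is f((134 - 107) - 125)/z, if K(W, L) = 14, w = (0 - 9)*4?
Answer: -22/628509 ≈ -3.5003e-5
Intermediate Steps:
w = -36 (w = -9*4 = -36)
f(Y) = -22 (f(Y) = -36 + 14 = -22)
f((134 - 107) - 125)/z = -22/628509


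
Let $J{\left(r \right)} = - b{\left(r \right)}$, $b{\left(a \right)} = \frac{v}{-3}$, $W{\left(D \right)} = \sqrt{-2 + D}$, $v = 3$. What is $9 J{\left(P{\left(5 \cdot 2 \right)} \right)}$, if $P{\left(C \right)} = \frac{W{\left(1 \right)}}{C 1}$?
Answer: $9$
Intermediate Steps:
$b{\left(a \right)} = -1$ ($b{\left(a \right)} = \frac{3}{-3} = 3 \left(- \frac{1}{3}\right) = -1$)
$P{\left(C \right)} = \frac{i}{C}$ ($P{\left(C \right)} = \frac{\sqrt{-2 + 1}}{C 1} = \frac{\sqrt{-1}}{C} = \frac{i}{C}$)
$J{\left(r \right)} = 1$ ($J{\left(r \right)} = \left(-1\right) \left(-1\right) = 1$)
$9 J{\left(P{\left(5 \cdot 2 \right)} \right)} = 9 \cdot 1 = 9$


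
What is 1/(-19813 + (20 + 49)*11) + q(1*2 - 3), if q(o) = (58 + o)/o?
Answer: -1086079/19054 ≈ -57.000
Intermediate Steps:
q(o) = (58 + o)/o
1/(-19813 + (20 + 49)*11) + q(1*2 - 3) = 1/(-19813 + (20 + 49)*11) + (58 + (1*2 - 3))/(1*2 - 3) = 1/(-19813 + 69*11) + (58 + (2 - 3))/(2 - 3) = 1/(-19813 + 759) + (58 - 1)/(-1) = 1/(-19054) - 1*57 = -1/19054 - 57 = -1086079/19054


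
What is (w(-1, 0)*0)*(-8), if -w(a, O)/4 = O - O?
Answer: 0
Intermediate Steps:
w(a, O) = 0 (w(a, O) = -4*(O - O) = -4*0 = 0)
(w(-1, 0)*0)*(-8) = (0*0)*(-8) = 0*(-8) = 0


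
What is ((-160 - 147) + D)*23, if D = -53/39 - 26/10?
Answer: -1394651/195 ≈ -7152.1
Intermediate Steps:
D = -772/195 (D = -53*1/39 - 26*⅒ = -53/39 - 13/5 = -772/195 ≈ -3.9590)
((-160 - 147) + D)*23 = ((-160 - 147) - 772/195)*23 = (-307 - 772/195)*23 = -60637/195*23 = -1394651/195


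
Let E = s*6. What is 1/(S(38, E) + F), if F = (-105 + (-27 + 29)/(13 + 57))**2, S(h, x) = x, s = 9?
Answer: 1225/13564426 ≈ 9.0310e-5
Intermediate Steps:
E = 54 (E = 9*6 = 54)
F = 13498276/1225 (F = (-105 + 2/70)**2 = (-105 + 2*(1/70))**2 = (-105 + 1/35)**2 = (-3674/35)**2 = 13498276/1225 ≈ 11019.)
1/(S(38, E) + F) = 1/(54 + 13498276/1225) = 1/(13564426/1225) = 1225/13564426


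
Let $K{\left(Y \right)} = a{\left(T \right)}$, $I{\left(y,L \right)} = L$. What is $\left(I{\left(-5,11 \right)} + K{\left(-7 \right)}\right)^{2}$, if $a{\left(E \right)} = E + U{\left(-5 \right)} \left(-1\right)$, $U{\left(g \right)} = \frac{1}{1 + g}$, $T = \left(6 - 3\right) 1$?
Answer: $\frac{3249}{16} \approx 203.06$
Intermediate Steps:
$T = 3$ ($T = 3 \cdot 1 = 3$)
$a{\left(E \right)} = \frac{1}{4} + E$ ($a{\left(E \right)} = E + \frac{1}{1 - 5} \left(-1\right) = E + \frac{1}{-4} \left(-1\right) = E - - \frac{1}{4} = E + \frac{1}{4} = \frac{1}{4} + E$)
$K{\left(Y \right)} = \frac{13}{4}$ ($K{\left(Y \right)} = \frac{1}{4} + 3 = \frac{13}{4}$)
$\left(I{\left(-5,11 \right)} + K{\left(-7 \right)}\right)^{2} = \left(11 + \frac{13}{4}\right)^{2} = \left(\frac{57}{4}\right)^{2} = \frac{3249}{16}$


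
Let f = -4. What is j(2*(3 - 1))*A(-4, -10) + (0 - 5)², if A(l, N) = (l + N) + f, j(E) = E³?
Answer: -1127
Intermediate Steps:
A(l, N) = -4 + N + l (A(l, N) = (l + N) - 4 = (N + l) - 4 = -4 + N + l)
j(2*(3 - 1))*A(-4, -10) + (0 - 5)² = (2*(3 - 1))³*(-4 - 10 - 4) + (0 - 5)² = (2*2)³*(-18) + (-5)² = 4³*(-18) + 25 = 64*(-18) + 25 = -1152 + 25 = -1127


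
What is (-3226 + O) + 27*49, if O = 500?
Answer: -1403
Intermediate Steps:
(-3226 + O) + 27*49 = (-3226 + 500) + 27*49 = -2726 + 1323 = -1403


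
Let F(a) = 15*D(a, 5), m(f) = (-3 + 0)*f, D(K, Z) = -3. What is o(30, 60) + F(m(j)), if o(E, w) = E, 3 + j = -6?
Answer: -15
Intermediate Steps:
j = -9 (j = -3 - 6 = -9)
m(f) = -3*f
F(a) = -45 (F(a) = 15*(-3) = -45)
o(30, 60) + F(m(j)) = 30 - 45 = -15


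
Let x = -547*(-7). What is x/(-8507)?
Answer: -3829/8507 ≈ -0.45010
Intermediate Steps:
x = 3829
x/(-8507) = 3829/(-8507) = 3829*(-1/8507) = -3829/8507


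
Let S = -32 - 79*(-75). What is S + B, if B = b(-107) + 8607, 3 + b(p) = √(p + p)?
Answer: 14497 + I*√214 ≈ 14497.0 + 14.629*I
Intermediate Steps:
b(p) = -3 + √2*√p (b(p) = -3 + √(p + p) = -3 + √(2*p) = -3 + √2*√p)
B = 8604 + I*√214 (B = (-3 + √2*√(-107)) + 8607 = (-3 + √2*(I*√107)) + 8607 = (-3 + I*√214) + 8607 = 8604 + I*√214 ≈ 8604.0 + 14.629*I)
S = 5893 (S = -32 + 5925 = 5893)
S + B = 5893 + (8604 + I*√214) = 14497 + I*√214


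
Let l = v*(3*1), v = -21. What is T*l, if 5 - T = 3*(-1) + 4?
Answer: -252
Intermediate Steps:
T = 4 (T = 5 - (3*(-1) + 4) = 5 - (-3 + 4) = 5 - 1*1 = 5 - 1 = 4)
l = -63 ≈ -63.000
T*l = 4*(-63) = -252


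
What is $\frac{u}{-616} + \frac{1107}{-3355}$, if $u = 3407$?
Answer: $- \frac{1101127}{187880} \approx -5.8608$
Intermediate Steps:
$\frac{u}{-616} + \frac{1107}{-3355} = \frac{3407}{-616} + \frac{1107}{-3355} = 3407 \left(- \frac{1}{616}\right) + 1107 \left(- \frac{1}{3355}\right) = - \frac{3407}{616} - \frac{1107}{3355} = - \frac{1101127}{187880}$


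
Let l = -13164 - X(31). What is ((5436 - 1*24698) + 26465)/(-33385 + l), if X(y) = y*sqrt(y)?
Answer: -111764149/722259870 + 74431*sqrt(31)/722259870 ≈ -0.15417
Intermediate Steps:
X(y) = y**(3/2)
l = -13164 - 31*sqrt(31) (l = -13164 - 31**(3/2) = -13164 - 31*sqrt(31) ≈ -13337.)
((5436 - 1*24698) + 26465)/(-33385 + l) = ((5436 - 1*24698) + 26465)/(-33385 + (-13164 - 31*sqrt(31))) = ((5436 - 24698) + 26465)/(-46549 - 31*sqrt(31)) = (-19262 + 26465)/(-46549 - 31*sqrt(31)) = 7203/(-46549 - 31*sqrt(31))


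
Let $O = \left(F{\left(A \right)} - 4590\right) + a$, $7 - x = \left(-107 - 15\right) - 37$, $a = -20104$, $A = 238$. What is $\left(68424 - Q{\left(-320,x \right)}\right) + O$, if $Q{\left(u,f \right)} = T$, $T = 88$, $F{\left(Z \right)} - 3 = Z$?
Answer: $43883$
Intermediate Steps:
$F{\left(Z \right)} = 3 + Z$
$x = 166$ ($x = 7 - \left(\left(-107 - 15\right) - 37\right) = 7 - \left(-122 - 37\right) = 7 - -159 = 7 + 159 = 166$)
$O = -24453$ ($O = \left(\left(3 + 238\right) - 4590\right) - 20104 = \left(241 - 4590\right) - 20104 = -4349 - 20104 = -24453$)
$Q{\left(u,f \right)} = 88$
$\left(68424 - Q{\left(-320,x \right)}\right) + O = \left(68424 - 88\right) - 24453 = 68336 - 24453 = 43883$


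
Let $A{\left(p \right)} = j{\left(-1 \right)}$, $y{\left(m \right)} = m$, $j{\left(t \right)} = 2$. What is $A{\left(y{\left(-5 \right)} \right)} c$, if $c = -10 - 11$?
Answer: $-42$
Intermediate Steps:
$A{\left(p \right)} = 2$
$c = -21$ ($c = -10 - 11 = -21$)
$A{\left(y{\left(-5 \right)} \right)} c = 2 \left(-21\right) = -42$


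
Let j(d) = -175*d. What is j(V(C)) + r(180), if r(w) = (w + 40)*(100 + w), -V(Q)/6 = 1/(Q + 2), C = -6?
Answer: 122675/2 ≈ 61338.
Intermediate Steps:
V(Q) = -6/(2 + Q) (V(Q) = -6/(Q + 2) = -6/(2 + Q))
r(w) = (40 + w)*(100 + w)
j(V(C)) + r(180) = -(-1050)/(2 - 6) + (4000 + 180**2 + 140*180) = -(-1050)/(-4) + (4000 + 32400 + 25200) = -(-1050)*(-1)/4 + 61600 = -175*3/2 + 61600 = -525/2 + 61600 = 122675/2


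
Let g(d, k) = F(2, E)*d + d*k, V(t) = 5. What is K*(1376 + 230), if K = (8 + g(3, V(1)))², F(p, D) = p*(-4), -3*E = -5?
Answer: 1606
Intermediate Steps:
E = 5/3 (E = -⅓*(-5) = 5/3 ≈ 1.6667)
F(p, D) = -4*p
g(d, k) = -8*d + d*k (g(d, k) = (-4*2)*d + d*k = -8*d + d*k)
K = 1 (K = (8 + 3*(-8 + 5))² = (8 + 3*(-3))² = (8 - 9)² = (-1)² = 1)
K*(1376 + 230) = 1*(1376 + 230) = 1*1606 = 1606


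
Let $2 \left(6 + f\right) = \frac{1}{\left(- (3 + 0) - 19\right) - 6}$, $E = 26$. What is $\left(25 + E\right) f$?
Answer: $- \frac{17187}{56} \approx -306.91$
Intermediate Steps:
$f = - \frac{337}{56}$ ($f = -6 + \frac{1}{2 \left(\left(- (3 + 0) - 19\right) - 6\right)} = -6 + \frac{1}{2 \left(\left(\left(-1\right) 3 - 19\right) - 6\right)} = -6 + \frac{1}{2 \left(\left(-3 - 19\right) - 6\right)} = -6 + \frac{1}{2 \left(-22 - 6\right)} = -6 + \frac{1}{2 \left(-28\right)} = -6 + \frac{1}{2} \left(- \frac{1}{28}\right) = -6 - \frac{1}{56} = - \frac{337}{56} \approx -6.0179$)
$\left(25 + E\right) f = \left(25 + 26\right) \left(- \frac{337}{56}\right) = 51 \left(- \frac{337}{56}\right) = - \frac{17187}{56}$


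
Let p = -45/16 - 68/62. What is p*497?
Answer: -963683/496 ≈ -1942.9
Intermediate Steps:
p = -1939/496 (p = -45*1/16 - 68*1/62 = -45/16 - 34/31 = -1939/496 ≈ -3.9093)
p*497 = -1939/496*497 = -963683/496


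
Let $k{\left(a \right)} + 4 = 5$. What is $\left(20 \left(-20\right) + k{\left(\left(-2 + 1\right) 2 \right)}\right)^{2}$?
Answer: $159201$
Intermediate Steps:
$k{\left(a \right)} = 1$ ($k{\left(a \right)} = -4 + 5 = 1$)
$\left(20 \left(-20\right) + k{\left(\left(-2 + 1\right) 2 \right)}\right)^{2} = \left(20 \left(-20\right) + 1\right)^{2} = \left(-400 + 1\right)^{2} = \left(-399\right)^{2} = 159201$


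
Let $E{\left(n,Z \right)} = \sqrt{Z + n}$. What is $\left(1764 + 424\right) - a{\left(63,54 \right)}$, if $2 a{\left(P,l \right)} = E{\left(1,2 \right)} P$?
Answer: $2188 - \frac{63 \sqrt{3}}{2} \approx 2133.4$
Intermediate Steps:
$a{\left(P,l \right)} = \frac{P \sqrt{3}}{2}$ ($a{\left(P,l \right)} = \frac{\sqrt{2 + 1} P}{2} = \frac{\sqrt{3} P}{2} = \frac{P \sqrt{3}}{2}$)
$\left(1764 + 424\right) - a{\left(63,54 \right)} = \left(1764 + 424\right) - \frac{1}{2} \cdot 63 \sqrt{3} = 2188 - \frac{63 \sqrt{3}}{2}$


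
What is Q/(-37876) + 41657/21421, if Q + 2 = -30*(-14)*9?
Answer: 748435997/405670898 ≈ 1.8449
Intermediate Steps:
Q = 3778 (Q = -2 - 30*(-14)*9 = -2 + 420*9 = -2 + 3780 = 3778)
Q/(-37876) + 41657/21421 = 3778/(-37876) + 41657/21421 = 3778*(-1/37876) + 41657*(1/21421) = -1889/18938 + 41657/21421 = 748435997/405670898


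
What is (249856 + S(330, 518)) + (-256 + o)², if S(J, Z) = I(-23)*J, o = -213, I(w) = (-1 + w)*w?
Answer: 651977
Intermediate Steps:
I(w) = w*(-1 + w)
S(J, Z) = 552*J (S(J, Z) = (-23*(-1 - 23))*J = (-23*(-24))*J = 552*J)
(249856 + S(330, 518)) + (-256 + o)² = (249856 + 552*330) + (-256 - 213)² = (249856 + 182160) + (-469)² = 432016 + 219961 = 651977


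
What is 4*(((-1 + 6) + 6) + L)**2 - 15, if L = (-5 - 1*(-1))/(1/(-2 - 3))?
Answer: 3829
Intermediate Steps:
L = 20 (L = (-5 + 1)/(1/(-5)) = -4/(-1/5) = -4*(-5) = 20)
4*(((-1 + 6) + 6) + L)**2 - 15 = 4*(((-1 + 6) + 6) + 20)**2 - 15 = 4*((5 + 6) + 20)**2 - 15 = 4*(11 + 20)**2 - 15 = 4*31**2 - 15 = 4*961 - 15 = 3844 - 15 = 3829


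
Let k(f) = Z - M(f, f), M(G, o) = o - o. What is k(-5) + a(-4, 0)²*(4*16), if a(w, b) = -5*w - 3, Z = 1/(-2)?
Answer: 36991/2 ≈ 18496.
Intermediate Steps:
Z = -½ ≈ -0.50000
M(G, o) = 0
a(w, b) = -3 - 5*w
k(f) = -½ (k(f) = -½ - 1*0 = -½ + 0 = -½)
k(-5) + a(-4, 0)²*(4*16) = -½ + (-3 - 5*(-4))²*(4*16) = -½ + (-3 + 20)²*64 = -½ + 17²*64 = -½ + 289*64 = -½ + 18496 = 36991/2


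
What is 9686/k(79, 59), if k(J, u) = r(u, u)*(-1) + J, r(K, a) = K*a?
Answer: -4843/1701 ≈ -2.8471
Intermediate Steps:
k(J, u) = J - u**2 (k(J, u) = (u*u)*(-1) + J = u**2*(-1) + J = -u**2 + J = J - u**2)
9686/k(79, 59) = 9686/(79 - 1*59**2) = 9686/(79 - 1*3481) = 9686/(79 - 3481) = 9686/(-3402) = 9686*(-1/3402) = -4843/1701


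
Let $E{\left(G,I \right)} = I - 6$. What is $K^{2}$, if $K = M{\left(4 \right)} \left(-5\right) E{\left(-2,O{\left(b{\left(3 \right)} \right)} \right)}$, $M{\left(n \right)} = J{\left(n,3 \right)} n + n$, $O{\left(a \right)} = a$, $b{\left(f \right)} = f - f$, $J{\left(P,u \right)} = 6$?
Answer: $705600$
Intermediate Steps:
$b{\left(f \right)} = 0$
$M{\left(n \right)} = 7 n$ ($M{\left(n \right)} = 6 n + n = 7 n$)
$E{\left(G,I \right)} = -6 + I$ ($E{\left(G,I \right)} = I - 6 = -6 + I$)
$K = 840$ ($K = 7 \cdot 4 \left(-5\right) \left(-6 + 0\right) = 28 \left(-5\right) \left(-6\right) = \left(-140\right) \left(-6\right) = 840$)
$K^{2} = 840^{2} = 705600$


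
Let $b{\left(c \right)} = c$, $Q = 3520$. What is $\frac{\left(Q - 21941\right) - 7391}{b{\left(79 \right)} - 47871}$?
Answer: $\frac{6453}{11948} \approx 0.54009$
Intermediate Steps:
$\frac{\left(Q - 21941\right) - 7391}{b{\left(79 \right)} - 47871} = \frac{\left(3520 - 21941\right) - 7391}{79 - 47871} = \frac{-18421 - 7391}{-47792} = \left(-25812\right) \left(- \frac{1}{47792}\right) = \frac{6453}{11948}$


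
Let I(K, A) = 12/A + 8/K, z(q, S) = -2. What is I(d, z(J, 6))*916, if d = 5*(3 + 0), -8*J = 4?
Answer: -75112/15 ≈ -5007.5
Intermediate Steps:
J = -½ (J = -⅛*4 = -½ ≈ -0.50000)
d = 15 (d = 5*3 = 15)
I(K, A) = 8/K + 12/A
I(d, z(J, 6))*916 = (8/15 + 12/(-2))*916 = (8*(1/15) + 12*(-½))*916 = (8/15 - 6)*916 = -82/15*916 = -75112/15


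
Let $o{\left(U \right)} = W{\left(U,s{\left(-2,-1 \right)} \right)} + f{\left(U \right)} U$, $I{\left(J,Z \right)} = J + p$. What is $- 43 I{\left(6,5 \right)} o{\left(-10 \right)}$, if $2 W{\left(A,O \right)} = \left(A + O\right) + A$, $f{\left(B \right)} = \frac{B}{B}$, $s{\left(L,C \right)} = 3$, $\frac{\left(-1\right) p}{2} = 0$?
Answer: $4773$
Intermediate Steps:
$p = 0$ ($p = \left(-2\right) 0 = 0$)
$f{\left(B \right)} = 1$
$I{\left(J,Z \right)} = J$ ($I{\left(J,Z \right)} = J + 0 = J$)
$W{\left(A,O \right)} = A + \frac{O}{2}$ ($W{\left(A,O \right)} = \frac{\left(A + O\right) + A}{2} = \frac{O + 2 A}{2} = A + \frac{O}{2}$)
$o{\left(U \right)} = \frac{3}{2} + 2 U$ ($o{\left(U \right)} = \left(U + \frac{1}{2} \cdot 3\right) + 1 U = \left(U + \frac{3}{2}\right) + U = \left(\frac{3}{2} + U\right) + U = \frac{3}{2} + 2 U$)
$- 43 I{\left(6,5 \right)} o{\left(-10 \right)} = \left(-43\right) 6 \left(\frac{3}{2} + 2 \left(-10\right)\right) = - 258 \left(\frac{3}{2} - 20\right) = \left(-258\right) \left(- \frac{37}{2}\right) = 4773$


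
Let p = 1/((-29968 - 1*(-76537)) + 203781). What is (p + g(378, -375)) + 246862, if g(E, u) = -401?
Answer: 61701511351/250350 ≈ 2.4646e+5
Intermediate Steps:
p = 1/250350 (p = 1/((-29968 + 76537) + 203781) = 1/(46569 + 203781) = 1/250350 ≈ 3.9944e-6)
(p + g(378, -375)) + 246862 = (1/250350 - 401) + 246862 = -100390349/250350 + 246862 = 61701511351/250350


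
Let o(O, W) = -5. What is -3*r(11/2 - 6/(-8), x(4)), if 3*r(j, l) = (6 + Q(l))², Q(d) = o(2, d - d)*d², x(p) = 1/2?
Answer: -361/16 ≈ -22.563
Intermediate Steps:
x(p) = ½
Q(d) = -5*d²
r(j, l) = (6 - 5*l²)²/3
-3*r(11/2 - 6/(-8), x(4)) = -(6 - 5*(½)²)² = -(6 - 5*¼)² = -(6 - 5/4)² = -(19/4)² = -361/16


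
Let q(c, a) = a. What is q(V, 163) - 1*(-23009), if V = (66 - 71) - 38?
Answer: 23172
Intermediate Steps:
V = -43 (V = -5 - 38 = -43)
q(V, 163) - 1*(-23009) = 163 - 1*(-23009) = 163 + 23009 = 23172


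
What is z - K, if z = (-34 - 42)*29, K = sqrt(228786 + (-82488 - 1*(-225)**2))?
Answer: -2204 - sqrt(95673) ≈ -2513.3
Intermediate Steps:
K = sqrt(95673) (K = sqrt(228786 + (-82488 - 1*50625)) = sqrt(228786 + (-82488 - 50625)) = sqrt(228786 - 133113) = sqrt(95673) ≈ 309.31)
z = -2204 (z = -76*29 = -2204)
z - K = -2204 - sqrt(95673)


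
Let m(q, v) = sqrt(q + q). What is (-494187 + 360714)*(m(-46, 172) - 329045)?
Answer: 43918623285 - 266946*I*sqrt(23) ≈ 4.3919e+10 - 1.2802e+6*I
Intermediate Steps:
m(q, v) = sqrt(2)*sqrt(q) (m(q, v) = sqrt(2*q) = sqrt(2)*sqrt(q))
(-494187 + 360714)*(m(-46, 172) - 329045) = (-494187 + 360714)*(sqrt(2)*sqrt(-46) - 329045) = -133473*(sqrt(2)*(I*sqrt(46)) - 329045) = -133473*(2*I*sqrt(23) - 329045) = -133473*(-329045 + 2*I*sqrt(23)) = 43918623285 - 266946*I*sqrt(23)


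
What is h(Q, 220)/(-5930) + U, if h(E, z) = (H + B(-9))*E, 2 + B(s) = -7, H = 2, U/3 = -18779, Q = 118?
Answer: -167038792/2965 ≈ -56337.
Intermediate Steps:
U = -56337 (U = 3*(-18779) = -56337)
B(s) = -9 (B(s) = -2 - 7 = -9)
h(E, z) = -7*E (h(E, z) = (2 - 9)*E = -7*E)
h(Q, 220)/(-5930) + U = -7*118/(-5930) - 56337 = -826*(-1/5930) - 56337 = 413/2965 - 56337 = -167038792/2965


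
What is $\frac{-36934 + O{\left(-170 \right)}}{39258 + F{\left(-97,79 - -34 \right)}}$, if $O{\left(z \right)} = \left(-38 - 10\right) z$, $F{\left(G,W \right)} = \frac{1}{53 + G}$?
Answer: $- \frac{1266056}{1727351} \approx -0.73295$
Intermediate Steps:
$O{\left(z \right)} = - 48 z$ ($O{\left(z \right)} = \left(-38 - 10\right) z = - 48 z$)
$\frac{-36934 + O{\left(-170 \right)}}{39258 + F{\left(-97,79 - -34 \right)}} = \frac{-36934 - -8160}{39258 + \frac{1}{53 - 97}} = \frac{-36934 + 8160}{39258 + \frac{1}{-44}} = - \frac{28774}{39258 - \frac{1}{44}} = - \frac{28774}{\frac{1727351}{44}} = \left(-28774\right) \frac{44}{1727351} = - \frac{1266056}{1727351}$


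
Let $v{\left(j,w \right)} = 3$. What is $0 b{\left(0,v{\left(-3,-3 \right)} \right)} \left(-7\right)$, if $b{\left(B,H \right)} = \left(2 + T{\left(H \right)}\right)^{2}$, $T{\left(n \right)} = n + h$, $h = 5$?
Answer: $0$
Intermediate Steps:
$T{\left(n \right)} = 5 + n$ ($T{\left(n \right)} = n + 5 = 5 + n$)
$b{\left(B,H \right)} = \left(7 + H\right)^{2}$ ($b{\left(B,H \right)} = \left(2 + \left(5 + H\right)\right)^{2} = \left(7 + H\right)^{2}$)
$0 b{\left(0,v{\left(-3,-3 \right)} \right)} \left(-7\right) = 0 \left(7 + 3\right)^{2} \left(-7\right) = 0 \cdot 10^{2} \left(-7\right) = 0 \cdot 100 \left(-7\right) = 0 \left(-7\right) = 0$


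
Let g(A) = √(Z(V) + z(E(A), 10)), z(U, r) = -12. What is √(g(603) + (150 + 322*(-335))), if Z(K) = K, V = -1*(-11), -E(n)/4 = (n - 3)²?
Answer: √(-107720 + I) ≈ 0.002 + 328.21*I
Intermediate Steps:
E(n) = -4*(-3 + n)² (E(n) = -4*(n - 3)² = -4*(-3 + n)²)
V = 11
g(A) = I (g(A) = √(11 - 12) = √(-1) = I)
√(g(603) + (150 + 322*(-335))) = √(I + (150 + 322*(-335))) = √(I + (150 - 107870)) = √(I - 107720) = √(-107720 + I)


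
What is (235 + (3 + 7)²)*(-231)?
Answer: -77385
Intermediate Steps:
(235 + (3 + 7)²)*(-231) = (235 + 10²)*(-231) = (235 + 100)*(-231) = 335*(-231) = -77385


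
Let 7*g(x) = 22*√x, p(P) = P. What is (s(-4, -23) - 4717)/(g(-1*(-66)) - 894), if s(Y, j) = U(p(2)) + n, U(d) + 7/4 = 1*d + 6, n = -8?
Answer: 27561275/5217416 + 290675*√66/15652248 ≈ 5.4334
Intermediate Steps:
U(d) = 17/4 + d (U(d) = -7/4 + (1*d + 6) = -7/4 + (d + 6) = -7/4 + (6 + d) = 17/4 + d)
s(Y, j) = -7/4 (s(Y, j) = (17/4 + 2) - 8 = 25/4 - 8 = -7/4)
g(x) = 22*√x/7 (g(x) = (22*√x)/7 = 22*√x/7)
(s(-4, -23) - 4717)/(g(-1*(-66)) - 894) = (-7/4 - 4717)/(22*√(-1*(-66))/7 - 894) = -18875/(4*(22*√66/7 - 894)) = -18875/(4*(-894 + 22*√66/7))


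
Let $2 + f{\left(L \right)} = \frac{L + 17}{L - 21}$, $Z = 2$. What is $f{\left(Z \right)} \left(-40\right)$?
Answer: $120$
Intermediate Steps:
$f{\left(L \right)} = -2 + \frac{17 + L}{-21 + L}$ ($f{\left(L \right)} = -2 + \frac{L + 17}{L - 21} = -2 + \frac{17 + L}{-21 + L}$)
$f{\left(Z \right)} \left(-40\right) = \frac{59 - 2}{-21 + 2} \left(-40\right) = \frac{59 - 2}{-19} \left(-40\right) = \left(- \frac{1}{19}\right) 57 \left(-40\right) = \left(-3\right) \left(-40\right) = 120$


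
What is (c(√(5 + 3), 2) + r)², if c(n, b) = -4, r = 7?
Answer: 9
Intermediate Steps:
(c(√(5 + 3), 2) + r)² = (-4 + 7)² = 3² = 9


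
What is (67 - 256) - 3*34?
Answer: -291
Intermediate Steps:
(67 - 256) - 3*34 = -189 - 102 = -291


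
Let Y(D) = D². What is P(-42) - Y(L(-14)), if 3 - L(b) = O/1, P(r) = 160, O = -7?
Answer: 60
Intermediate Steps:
L(b) = 10 (L(b) = 3 - (-7)/1 = 3 - (-7) = 3 - 1*(-7) = 3 + 7 = 10)
P(-42) - Y(L(-14)) = 160 - 1*10² = 160 - 1*100 = 160 - 100 = 60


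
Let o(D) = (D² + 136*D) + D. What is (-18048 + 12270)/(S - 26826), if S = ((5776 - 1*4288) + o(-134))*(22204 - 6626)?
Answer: -963/2815147 ≈ -0.00034208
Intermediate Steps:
o(D) = D² + 137*D
S = 16917708 (S = ((5776 - 1*4288) - 134*(137 - 134))*(22204 - 6626) = ((5776 - 4288) - 134*3)*15578 = (1488 - 402)*15578 = 1086*15578 = 16917708)
(-18048 + 12270)/(S - 26826) = (-18048 + 12270)/(16917708 - 26826) = -5778/16890882 = -5778*1/16890882 = -963/2815147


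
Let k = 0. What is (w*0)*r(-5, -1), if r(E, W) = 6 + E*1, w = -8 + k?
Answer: 0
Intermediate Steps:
w = -8 (w = -8 + 0 = -8)
r(E, W) = 6 + E
(w*0)*r(-5, -1) = (-8*0)*(6 - 5) = 0*1 = 0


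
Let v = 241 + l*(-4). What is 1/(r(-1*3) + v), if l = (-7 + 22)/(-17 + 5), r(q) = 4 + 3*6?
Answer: 1/268 ≈ 0.0037313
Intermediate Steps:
r(q) = 22 (r(q) = 4 + 18 = 22)
l = -5/4 (l = 15/(-12) = 15*(-1/12) = -5/4 ≈ -1.2500)
v = 246 (v = 241 - 5/4*(-4) = 241 + 5 = 246)
1/(r(-1*3) + v) = 1/(22 + 246) = 1/268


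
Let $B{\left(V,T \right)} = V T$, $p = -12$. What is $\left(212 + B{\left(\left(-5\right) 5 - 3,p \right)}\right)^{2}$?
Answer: $300304$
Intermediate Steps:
$B{\left(V,T \right)} = T V$
$\left(212 + B{\left(\left(-5\right) 5 - 3,p \right)}\right)^{2} = \left(212 - 12 \left(\left(-5\right) 5 - 3\right)\right)^{2} = \left(212 - 12 \left(-25 - 3\right)\right)^{2} = \left(212 - -336\right)^{2} = \left(212 + 336\right)^{2} = 548^{2} = 300304$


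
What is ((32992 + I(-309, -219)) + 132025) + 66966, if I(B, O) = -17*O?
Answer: 235706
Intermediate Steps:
((32992 + I(-309, -219)) + 132025) + 66966 = ((32992 - 17*(-219)) + 132025) + 66966 = ((32992 + 3723) + 132025) + 66966 = (36715 + 132025) + 66966 = 168740 + 66966 = 235706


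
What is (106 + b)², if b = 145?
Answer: 63001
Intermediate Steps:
(106 + b)² = (106 + 145)² = 251² = 63001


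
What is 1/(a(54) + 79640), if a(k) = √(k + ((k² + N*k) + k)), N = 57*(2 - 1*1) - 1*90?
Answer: 39820/3171264179 - 3*√138/6342528358 ≈ 1.2551e-5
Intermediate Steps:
N = -33 (N = 57*(2 - 1) - 90 = 57*1 - 90 = 57 - 90 = -33)
a(k) = √(k² - 31*k) (a(k) = √(k + ((k² - 33*k) + k)) = √(k + (k² - 32*k)) = √(k² - 31*k))
1/(a(54) + 79640) = 1/(√(54*(-31 + 54)) + 79640) = 1/(√(54*23) + 79640) = 1/(√1242 + 79640) = 1/(3*√138 + 79640) = 1/(79640 + 3*√138)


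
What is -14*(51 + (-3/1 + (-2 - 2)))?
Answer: -616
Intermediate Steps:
-14*(51 + (-3/1 + (-2 - 2))) = -14*(51 + (1*(-3) - 4)) = -14*(51 + (-3 - 4)) = -14*(51 - 7) = -14*44 = -616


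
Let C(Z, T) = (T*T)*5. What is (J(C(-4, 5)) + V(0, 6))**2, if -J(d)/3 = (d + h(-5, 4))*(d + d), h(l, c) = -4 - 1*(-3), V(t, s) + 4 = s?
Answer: 8648628004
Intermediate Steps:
C(Z, T) = 5*T**2 (C(Z, T) = T**2*5 = 5*T**2)
V(t, s) = -4 + s
h(l, c) = -1 (h(l, c) = -4 + 3 = -1)
J(d) = -6*d*(-1 + d) (J(d) = -3*(d - 1)*(d + d) = -3*(-1 + d)*2*d = -6*d*(-1 + d))
(J(C(-4, 5)) + V(0, 6))**2 = (6*(5*5**2)*(1 - 5*5**2) + (-4 + 6))**2 = (6*(5*25)*(1 - 5*25) + 2)**2 = (6*125*(1 - 1*125) + 2)**2 = (6*125*(1 - 125) + 2)**2 = (6*125*(-124) + 2)**2 = (-93000 + 2)**2 = (-92998)**2 = 8648628004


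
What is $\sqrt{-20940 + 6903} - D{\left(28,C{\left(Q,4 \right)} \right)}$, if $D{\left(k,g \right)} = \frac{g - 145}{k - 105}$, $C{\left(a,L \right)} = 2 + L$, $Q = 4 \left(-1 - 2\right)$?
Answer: $- \frac{139}{77} + i \sqrt{14037} \approx -1.8052 + 118.48 i$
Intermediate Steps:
$Q = -12$ ($Q = 4 \left(-3\right) = -12$)
$D{\left(k,g \right)} = \frac{-145 + g}{-105 + k}$
$\sqrt{-20940 + 6903} - D{\left(28,C{\left(Q,4 \right)} \right)} = \sqrt{-20940 + 6903} - \frac{-145 + \left(2 + 4\right)}{-105 + 28} = \sqrt{-14037} - \frac{-145 + 6}{-77} = i \sqrt{14037} - \left(- \frac{1}{77}\right) \left(-139\right) = i \sqrt{14037} - \frac{139}{77} = - \frac{139}{77} + i \sqrt{14037}$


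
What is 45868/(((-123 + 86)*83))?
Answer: -45868/3071 ≈ -14.936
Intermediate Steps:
45868/(((-123 + 86)*83)) = 45868/((-37*83)) = 45868/(-3071) = 45868*(-1/3071) = -45868/3071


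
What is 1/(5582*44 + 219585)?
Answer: 1/465193 ≈ 2.1496e-6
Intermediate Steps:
1/(5582*44 + 219585) = 1/(245608 + 219585) = 1/465193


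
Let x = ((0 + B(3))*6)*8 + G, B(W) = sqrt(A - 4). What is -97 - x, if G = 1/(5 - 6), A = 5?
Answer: -144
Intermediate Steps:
B(W) = 1 (B(W) = sqrt(5 - 4) = sqrt(1) = 1)
G = -1 (G = 1/(-1) = -1)
x = 47 (x = ((0 + 1)*6)*8 - 1 = (1*6)*8 - 1 = 6*8 - 1 = 48 - 1 = 47)
-97 - x = -97 - 1*47 = -97 - 47 = -144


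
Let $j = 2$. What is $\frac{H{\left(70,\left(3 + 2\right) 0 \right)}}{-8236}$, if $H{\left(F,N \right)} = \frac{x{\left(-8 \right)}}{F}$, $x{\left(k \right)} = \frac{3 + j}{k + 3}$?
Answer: $\frac{1}{576520} \approx 1.7345 \cdot 10^{-6}$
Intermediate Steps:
$x{\left(k \right)} = \frac{5}{3 + k}$ ($x{\left(k \right)} = \frac{3 + 2}{k + 3} = \frac{5}{3 + k}$)
$H{\left(F,N \right)} = - \frac{1}{F}$ ($H{\left(F,N \right)} = \frac{5 \frac{1}{3 - 8}}{F} = \frac{5 \frac{1}{-5}}{F} = \frac{5 \left(- \frac{1}{5}\right)}{F} = - \frac{1}{F}$)
$\frac{H{\left(70,\left(3 + 2\right) 0 \right)}}{-8236} = \frac{\left(-1\right) \frac{1}{70}}{-8236} = \left(-1\right) \frac{1}{70} \left(- \frac{1}{8236}\right) = \left(- \frac{1}{70}\right) \left(- \frac{1}{8236}\right) = \frac{1}{576520}$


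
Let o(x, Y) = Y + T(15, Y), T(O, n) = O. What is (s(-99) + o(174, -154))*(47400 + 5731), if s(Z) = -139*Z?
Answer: 723750482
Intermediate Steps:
o(x, Y) = 15 + Y (o(x, Y) = Y + 15 = 15 + Y)
(s(-99) + o(174, -154))*(47400 + 5731) = (-139*(-99) + (15 - 154))*(47400 + 5731) = (13761 - 139)*53131 = 13622*53131 = 723750482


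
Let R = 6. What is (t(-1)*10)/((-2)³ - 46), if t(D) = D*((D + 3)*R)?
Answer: 20/9 ≈ 2.2222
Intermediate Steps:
t(D) = D*(18 + 6*D) (t(D) = D*((D + 3)*6) = D*((3 + D)*6) = D*(18 + 6*D))
(t(-1)*10)/((-2)³ - 46) = ((6*(-1)*(3 - 1))*10)/((-2)³ - 46) = ((6*(-1)*2)*10)/(-8 - 46) = -12*10/(-54) = -120*(-1/54) = 20/9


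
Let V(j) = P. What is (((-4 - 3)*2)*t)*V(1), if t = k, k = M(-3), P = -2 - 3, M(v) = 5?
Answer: 350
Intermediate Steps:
P = -5
V(j) = -5
k = 5
t = 5
(((-4 - 3)*2)*t)*V(1) = (((-4 - 3)*2)*5)*(-5) = (-7*2*5)*(-5) = -14*5*(-5) = -70*(-5) = 350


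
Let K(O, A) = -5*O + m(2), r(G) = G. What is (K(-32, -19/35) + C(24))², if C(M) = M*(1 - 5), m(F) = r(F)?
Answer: 4356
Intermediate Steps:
m(F) = F
K(O, A) = 2 - 5*O (K(O, A) = -5*O + 2 = 2 - 5*O)
C(M) = -4*M (C(M) = M*(-4) = -4*M)
(K(-32, -19/35) + C(24))² = ((2 - 5*(-32)) - 4*24)² = ((2 + 160) - 96)² = (162 - 96)² = 66² = 4356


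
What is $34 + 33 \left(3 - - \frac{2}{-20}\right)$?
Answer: $\frac{1297}{10} \approx 129.7$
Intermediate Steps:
$34 + 33 \left(3 - - \frac{2}{-20}\right) = 34 + 33 \left(3 - \left(-2\right) \left(- \frac{1}{20}\right)\right) = 34 + 33 \left(3 - \frac{1}{10}\right) = 34 + 33 \cdot \frac{29}{10} = 34 + \frac{957}{10} = \frac{1297}{10}$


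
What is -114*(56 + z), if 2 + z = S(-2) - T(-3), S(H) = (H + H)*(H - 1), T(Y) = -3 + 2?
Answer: -7638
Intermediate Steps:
T(Y) = -1
S(H) = 2*H*(-1 + H) (S(H) = (2*H)*(-1 + H) = 2*H*(-1 + H))
z = 11 (z = -2 + (2*(-2)*(-1 - 2) - 1*(-1)) = -2 + (2*(-2)*(-3) + 1) = -2 + (12 + 1) = -2 + 13 = 11)
-114*(56 + z) = -114*(56 + 11) = -114*67 = -7638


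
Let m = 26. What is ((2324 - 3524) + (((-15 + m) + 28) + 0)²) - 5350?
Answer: -5029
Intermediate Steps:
((2324 - 3524) + (((-15 + m) + 28) + 0)²) - 5350 = ((2324 - 3524) + (((-15 + 26) + 28) + 0)²) - 5350 = (-1200 + ((11 + 28) + 0)²) - 5350 = (-1200 + (39 + 0)²) - 5350 = (-1200 + 39²) - 5350 = (-1200 + 1521) - 5350 = 321 - 5350 = -5029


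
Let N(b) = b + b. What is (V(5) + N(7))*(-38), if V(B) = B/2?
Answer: -627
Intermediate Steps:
N(b) = 2*b
V(B) = B/2 (V(B) = B*(½) = B/2)
(V(5) + N(7))*(-38) = ((½)*5 + 2*7)*(-38) = (5/2 + 14)*(-38) = (33/2)*(-38) = -627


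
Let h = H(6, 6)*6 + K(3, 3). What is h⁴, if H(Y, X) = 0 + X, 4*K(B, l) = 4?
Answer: 1874161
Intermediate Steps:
K(B, l) = 1 (K(B, l) = (¼)*4 = 1)
H(Y, X) = X
h = 37 (h = 6*6 + 1 = 36 + 1 = 37)
h⁴ = 37⁴ = 1874161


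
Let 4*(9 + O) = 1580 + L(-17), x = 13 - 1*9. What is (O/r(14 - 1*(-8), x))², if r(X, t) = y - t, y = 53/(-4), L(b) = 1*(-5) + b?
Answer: 2316484/4761 ≈ 486.55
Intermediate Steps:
x = 4 (x = 13 - 9 = 4)
L(b) = -5 + b
y = -53/4 (y = 53*(-¼) = -53/4 ≈ -13.250)
r(X, t) = -53/4 - t
O = 761/2 (O = -9 + (1580 + (-5 - 17))/4 = -9 + (1580 - 22)/4 = -9 + (¼)*1558 = -9 + 779/2 = 761/2 ≈ 380.50)
(O/r(14 - 1*(-8), x))² = (761/(2*(-53/4 - 1*4)))² = (761/(2*(-53/4 - 4)))² = (761/(2*(-69/4)))² = ((761/2)*(-4/69))² = (-1522/69)² = 2316484/4761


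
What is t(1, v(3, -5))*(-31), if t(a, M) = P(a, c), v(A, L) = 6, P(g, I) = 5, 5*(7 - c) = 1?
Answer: -155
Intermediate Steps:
c = 34/5 (c = 7 - 1/5*1 = 7 - 1/5 = 34/5 ≈ 6.8000)
t(a, M) = 5
t(1, v(3, -5))*(-31) = 5*(-31) = -155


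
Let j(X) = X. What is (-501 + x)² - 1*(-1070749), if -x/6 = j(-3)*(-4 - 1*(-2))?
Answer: 1359118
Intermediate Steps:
x = -36 (x = -(-18)*(-4 - 1*(-2)) = -(-18)*(-4 + 2) = -(-18)*(-2) = -6*6 = -36)
(-501 + x)² - 1*(-1070749) = (-501 - 36)² - 1*(-1070749) = (-537)² + 1070749 = 288369 + 1070749 = 1359118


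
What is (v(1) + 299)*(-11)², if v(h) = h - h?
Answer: 36179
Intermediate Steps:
v(h) = 0
(v(1) + 299)*(-11)² = (0 + 299)*(-11)² = 299*121 = 36179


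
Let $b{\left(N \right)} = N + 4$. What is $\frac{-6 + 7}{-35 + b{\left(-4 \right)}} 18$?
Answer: $- \frac{18}{35} \approx -0.51429$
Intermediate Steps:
$b{\left(N \right)} = 4 + N$
$\frac{-6 + 7}{-35 + b{\left(-4 \right)}} 18 = \frac{-6 + 7}{-35 + \left(4 - 4\right)} 18 = 1 \frac{1}{-35 + 0} \cdot 18 = 1 \frac{1}{-35} \cdot 18 = 1 \left(- \frac{1}{35}\right) 18 = \left(- \frac{1}{35}\right) 18 = - \frac{18}{35}$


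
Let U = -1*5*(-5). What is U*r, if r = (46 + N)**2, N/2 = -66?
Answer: 184900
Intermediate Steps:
N = -132 (N = 2*(-66) = -132)
U = 25 (U = -5*(-5) = 25)
r = 7396 (r = (46 - 132)**2 = (-86)**2 = 7396)
U*r = 25*7396 = 184900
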